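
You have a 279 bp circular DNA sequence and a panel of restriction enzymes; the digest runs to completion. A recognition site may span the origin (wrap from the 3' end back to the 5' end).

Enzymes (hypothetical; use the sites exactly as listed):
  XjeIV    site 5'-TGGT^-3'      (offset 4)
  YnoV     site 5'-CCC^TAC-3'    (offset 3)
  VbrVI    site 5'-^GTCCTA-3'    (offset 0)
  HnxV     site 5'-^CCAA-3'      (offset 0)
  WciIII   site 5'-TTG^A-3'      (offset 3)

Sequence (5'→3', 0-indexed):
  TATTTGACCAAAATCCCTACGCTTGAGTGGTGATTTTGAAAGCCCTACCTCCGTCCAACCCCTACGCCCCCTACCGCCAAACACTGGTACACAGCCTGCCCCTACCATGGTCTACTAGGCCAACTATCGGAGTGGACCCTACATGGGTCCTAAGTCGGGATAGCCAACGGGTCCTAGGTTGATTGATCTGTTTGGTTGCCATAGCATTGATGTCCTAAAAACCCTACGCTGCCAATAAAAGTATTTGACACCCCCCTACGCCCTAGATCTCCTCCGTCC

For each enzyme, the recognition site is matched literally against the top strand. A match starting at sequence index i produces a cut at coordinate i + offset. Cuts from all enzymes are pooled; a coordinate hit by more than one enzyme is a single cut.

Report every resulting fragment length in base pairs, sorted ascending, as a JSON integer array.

[1,2,4,5,6,7,7,7,7,7,8,8,8,9,9,9,9,10,10,11,11,12,13,13,14,16,17,19,20]

Per-enzyme occurrences:
  XjeIV (TGGT, off=4): starts [27, 84, 107, 192] → cuts [31, 88, 111, 196]
  YnoV (CCCTAC, off=3): starts [14, 42, 59, 68, 99, 136, 221, 253] → cuts [17, 45, 62, 71, 102, 139, 224, 256]
  VbrVI (GTCCTA, off=0): starts [146, 170, 211, 275] → cuts [146, 170, 211, 275]
  HnxV (CCAA, off=0): starts [7, 54, 76, 119, 163, 231] → cuts [7, 54, 76, 119, 163, 231]
  WciIII (TTGA, off=3): starts [3, 22, 35, 178, 182, 206, 244] → cuts [6, 25, 38, 181, 185, 209, 247]

All cut coordinates (distinct, sorted): [6, 7, 17, 25, 31, 38, 45, 54, 62, 71, 76, 88, 102, 111, 119, 139, 146, 163, 170, 181, 185, 196, 209, 211, 224, 231, 247, 256, 275]

Fragments:
  6→7: 1 bp
  7→17: 10 bp
  17→25: 8 bp
  25→31: 6 bp
  31→38: 7 bp
  38→45: 7 bp
  45→54: 9 bp
  54→62: 8 bp
  62→71: 9 bp
  71→76: 5 bp
  76→88: 12 bp
  88→102: 14 bp
  102→111: 9 bp
  111→119: 8 bp
  119→139: 20 bp
  139→146: 7 bp
  146→163: 17 bp
  163→170: 7 bp
  170→181: 11 bp
  181→185: 4 bp
  185→196: 11 bp
  196→209: 13 bp
  209→211: 2 bp
  211→224: 13 bp
  224→231: 7 bp
  231→247: 16 bp
  247→256: 9 bp
  256→275: 19 bp
  275→6 (wrap): 279-275+6 = 10 bp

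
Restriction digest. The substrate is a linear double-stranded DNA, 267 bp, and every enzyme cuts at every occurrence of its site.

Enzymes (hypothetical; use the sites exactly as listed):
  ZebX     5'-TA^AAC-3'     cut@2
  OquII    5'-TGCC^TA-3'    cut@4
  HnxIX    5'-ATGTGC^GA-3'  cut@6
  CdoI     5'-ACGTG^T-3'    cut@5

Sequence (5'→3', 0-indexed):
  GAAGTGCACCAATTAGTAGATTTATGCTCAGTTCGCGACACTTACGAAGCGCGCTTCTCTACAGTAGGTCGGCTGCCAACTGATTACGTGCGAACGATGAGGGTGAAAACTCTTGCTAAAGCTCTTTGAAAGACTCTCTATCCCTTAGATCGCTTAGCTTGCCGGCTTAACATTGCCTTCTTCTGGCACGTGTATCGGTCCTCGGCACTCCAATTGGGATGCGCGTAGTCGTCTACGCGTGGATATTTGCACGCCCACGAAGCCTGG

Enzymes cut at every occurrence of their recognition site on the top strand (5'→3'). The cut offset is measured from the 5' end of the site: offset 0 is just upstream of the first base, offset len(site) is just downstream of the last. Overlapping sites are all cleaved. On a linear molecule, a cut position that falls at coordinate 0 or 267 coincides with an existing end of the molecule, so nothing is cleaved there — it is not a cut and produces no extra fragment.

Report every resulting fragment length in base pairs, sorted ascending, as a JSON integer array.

[75,192]

Per-enzyme occurrences:
  ZebX (TAAAC, off=2): no sites
  OquII (TGCCTA, off=4): no sites
  HnxIX (ATGTGCGA, off=6): no sites
  CdoI (ACGTGT, off=5): starts [187] → cuts [192]

Pooled cuts: [192]

Fragments:
  [0,192): 192 bp
  [192,267): 75 bp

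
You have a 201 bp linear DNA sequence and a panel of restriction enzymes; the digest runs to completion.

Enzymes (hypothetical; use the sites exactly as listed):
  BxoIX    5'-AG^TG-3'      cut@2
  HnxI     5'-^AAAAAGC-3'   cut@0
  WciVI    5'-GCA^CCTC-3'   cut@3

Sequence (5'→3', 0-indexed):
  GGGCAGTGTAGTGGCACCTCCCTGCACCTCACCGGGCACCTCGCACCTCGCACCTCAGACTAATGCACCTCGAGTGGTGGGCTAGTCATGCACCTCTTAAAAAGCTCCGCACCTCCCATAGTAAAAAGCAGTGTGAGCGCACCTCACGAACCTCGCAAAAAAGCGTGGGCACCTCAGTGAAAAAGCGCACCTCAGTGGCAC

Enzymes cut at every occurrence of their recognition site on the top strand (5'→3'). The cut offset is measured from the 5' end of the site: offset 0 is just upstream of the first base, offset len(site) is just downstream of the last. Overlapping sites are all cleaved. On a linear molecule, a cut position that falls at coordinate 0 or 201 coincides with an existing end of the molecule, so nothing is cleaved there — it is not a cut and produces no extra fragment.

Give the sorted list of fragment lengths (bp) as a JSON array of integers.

[2,5,5,6,6,6,6,6,7,7,7,9,10,10,10,11,12,13,14,15,16,18]

Site scan:
  BxoIX AGTG/2: at [4, 9, 72, 129, 175, 193] ⇒ [6, 11, 74, 131, 177, 195]
  HnxI AAAAAGC/0: at [98, 122, 157, 179] ⇒ [98, 122, 157, 179]
  WciVI GCACCTC/3: at [13, 23, 35, 42, 49, 64, 89, 108, 138, 168, 186] ⇒ [16, 26, 38, 45, 52, 67, 92, 111, 141, 171, 189]

Pooled cuts: [6, 11, 16, 26, 38, 45, 52, 67, 74, 92, 98, 111, 122, 131, 141, 157, 171, 177, 179, 189, 195]

Fragments:
  [0,6): 6 bp
  [6,11): 5 bp
  [11,16): 5 bp
  [16,26): 10 bp
  [26,38): 12 bp
  [38,45): 7 bp
  [45,52): 7 bp
  [52,67): 15 bp
  [67,74): 7 bp
  [74,92): 18 bp
  [92,98): 6 bp
  [98,111): 13 bp
  [111,122): 11 bp
  [122,131): 9 bp
  [131,141): 10 bp
  [141,157): 16 bp
  [157,171): 14 bp
  [171,177): 6 bp
  [177,179): 2 bp
  [179,189): 10 bp
  [189,195): 6 bp
  [195,201): 6 bp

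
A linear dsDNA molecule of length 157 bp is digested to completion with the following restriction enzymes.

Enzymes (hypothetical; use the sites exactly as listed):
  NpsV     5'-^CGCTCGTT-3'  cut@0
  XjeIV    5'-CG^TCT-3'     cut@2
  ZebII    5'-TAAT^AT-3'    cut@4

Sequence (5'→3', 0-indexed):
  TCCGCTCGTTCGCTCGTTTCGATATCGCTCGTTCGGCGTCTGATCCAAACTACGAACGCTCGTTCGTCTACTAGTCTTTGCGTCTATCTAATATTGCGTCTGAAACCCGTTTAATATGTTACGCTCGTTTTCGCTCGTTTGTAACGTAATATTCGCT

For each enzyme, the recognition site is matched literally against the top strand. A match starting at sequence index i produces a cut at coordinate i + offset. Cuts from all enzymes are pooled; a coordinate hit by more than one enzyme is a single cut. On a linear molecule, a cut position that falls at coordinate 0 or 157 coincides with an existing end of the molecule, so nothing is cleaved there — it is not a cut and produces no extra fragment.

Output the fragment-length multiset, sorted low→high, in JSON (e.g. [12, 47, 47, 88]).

[2,6,6,7,8,10,10,10,13,15,16,17,18,19]

Per-enzyme occurrences:
  NpsV (CGCTCGTT, off=0): starts [2, 10, 25, 56, 121, 131] → cuts [2, 10, 25, 56, 121, 131]
  XjeIV (CGTCT, off=2): starts [36, 64, 80, 96] → cuts [38, 66, 82, 98]
  ZebII (TAATAT, off=4): starts [88, 111, 146] → cuts [92, 115, 150]

All cut coordinates (distinct, sorted): [2, 10, 25, 38, 56, 66, 82, 92, 98, 115, 121, 131, 150]

Fragment lengths:
  [0,2): 2 bp
  [2,10): 8 bp
  [10,25): 15 bp
  [25,38): 13 bp
  [38,56): 18 bp
  [56,66): 10 bp
  [66,82): 16 bp
  [82,92): 10 bp
  [92,98): 6 bp
  [98,115): 17 bp
  [115,121): 6 bp
  [121,131): 10 bp
  [131,150): 19 bp
  [150,157): 7 bp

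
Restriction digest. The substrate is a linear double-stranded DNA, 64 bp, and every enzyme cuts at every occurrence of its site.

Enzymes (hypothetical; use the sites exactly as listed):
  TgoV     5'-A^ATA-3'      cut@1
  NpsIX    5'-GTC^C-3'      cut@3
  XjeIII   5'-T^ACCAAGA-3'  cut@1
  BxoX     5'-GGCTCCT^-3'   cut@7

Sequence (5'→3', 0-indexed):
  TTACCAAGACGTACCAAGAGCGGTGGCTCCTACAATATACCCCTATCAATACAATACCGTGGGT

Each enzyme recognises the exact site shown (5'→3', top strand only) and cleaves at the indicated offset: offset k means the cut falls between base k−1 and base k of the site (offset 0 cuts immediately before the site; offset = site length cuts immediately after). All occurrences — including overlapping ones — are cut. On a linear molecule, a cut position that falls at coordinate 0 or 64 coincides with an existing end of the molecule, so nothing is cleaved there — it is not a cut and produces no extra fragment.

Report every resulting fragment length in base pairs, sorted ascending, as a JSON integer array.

Site scan:
  TgoV (AATA, off=1): starts [33, 47, 52] → cuts [34, 48, 53]
  NpsIX (GTCC, off=3): no sites
  XjeIII (TACCAAGA, off=1): starts [1, 11] → cuts [2, 12]
  BxoX (GGCTCCT, off=7): starts [24] → cuts [31]

Pooled cuts: [2, 12, 31, 34, 48, 53]

Fragments:
  [0,2): 2 bp
  [2,12): 10 bp
  [12,31): 19 bp
  [31,34): 3 bp
  [34,48): 14 bp
  [48,53): 5 bp
  [53,64): 11 bp

[2,3,5,10,11,14,19]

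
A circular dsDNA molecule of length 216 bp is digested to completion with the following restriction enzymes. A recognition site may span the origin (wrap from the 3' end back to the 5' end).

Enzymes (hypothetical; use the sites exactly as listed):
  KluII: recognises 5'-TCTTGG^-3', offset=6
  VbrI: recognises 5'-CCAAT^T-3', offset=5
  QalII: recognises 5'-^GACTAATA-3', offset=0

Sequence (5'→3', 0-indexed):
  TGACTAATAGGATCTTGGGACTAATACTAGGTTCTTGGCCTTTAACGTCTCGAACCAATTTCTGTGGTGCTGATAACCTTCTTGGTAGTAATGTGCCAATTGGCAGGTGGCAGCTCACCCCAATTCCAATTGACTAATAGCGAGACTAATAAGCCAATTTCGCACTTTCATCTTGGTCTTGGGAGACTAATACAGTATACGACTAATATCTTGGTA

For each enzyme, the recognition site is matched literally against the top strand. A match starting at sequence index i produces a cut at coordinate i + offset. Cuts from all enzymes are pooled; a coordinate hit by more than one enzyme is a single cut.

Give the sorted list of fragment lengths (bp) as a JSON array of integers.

Per-enzyme occurrences:
  KluII TCTTGG/6: at [12, 32, 79, 170, 176, 208] ⇒ [18, 38, 85, 176, 182, 214]
  VbrI CCAATT/5: at [54, 95, 119, 125, 153] ⇒ [59, 100, 124, 130, 158]
  QalII GACTAATA/0: at [1, 18, 131, 143, 184, 200] ⇒ [1, 18, 131, 143, 184, 200]

Pooled cuts: [1, 18, 38, 59, 85, 100, 124, 130, 131, 143, 158, 176, 182, 184, 200, 214]

Fragment lengths:
  1→18: 17 bp
  18→38: 20 bp
  38→59: 21 bp
  59→85: 26 bp
  85→100: 15 bp
  100→124: 24 bp
  124→130: 6 bp
  130→131: 1 bp
  131→143: 12 bp
  143→158: 15 bp
  158→176: 18 bp
  176→182: 6 bp
  182→184: 2 bp
  184→200: 16 bp
  200→214: 14 bp
  214→1 (wrap): 216-214+1 = 3 bp

[1,2,3,6,6,12,14,15,15,16,17,18,20,21,24,26]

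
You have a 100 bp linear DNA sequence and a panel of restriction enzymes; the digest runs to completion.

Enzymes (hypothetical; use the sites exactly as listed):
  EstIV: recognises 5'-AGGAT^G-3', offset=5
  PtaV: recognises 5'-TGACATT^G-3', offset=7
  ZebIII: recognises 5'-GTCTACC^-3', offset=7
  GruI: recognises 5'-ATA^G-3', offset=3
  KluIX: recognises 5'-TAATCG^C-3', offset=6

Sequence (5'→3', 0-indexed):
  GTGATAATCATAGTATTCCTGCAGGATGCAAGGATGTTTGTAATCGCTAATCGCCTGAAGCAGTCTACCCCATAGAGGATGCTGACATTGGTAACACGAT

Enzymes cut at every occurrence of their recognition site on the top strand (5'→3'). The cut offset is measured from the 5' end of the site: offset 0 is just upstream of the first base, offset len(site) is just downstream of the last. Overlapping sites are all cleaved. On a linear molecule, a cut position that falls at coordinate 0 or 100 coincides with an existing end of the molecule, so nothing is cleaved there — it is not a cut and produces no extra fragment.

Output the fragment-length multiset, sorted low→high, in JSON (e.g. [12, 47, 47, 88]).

[5,6,7,8,9,11,11,12,15,16]

Per-enzyme occurrences:
  EstIV AGGATG/5: at [22, 30, 75] ⇒ [27, 35, 80]
  PtaV TGACATTG/7: at [82] ⇒ [89]
  ZebIII GTCTACC/7: at [62] ⇒ [69]
  GruI ATAG/3: at [9, 71] ⇒ [12, 74]
  KluIX TAATCGC/6: at [40, 47] ⇒ [46, 53]

All cut coordinates (distinct, sorted): [12, 27, 35, 46, 53, 69, 74, 80, 89]

Fragments:
  [0,12): 12 bp
  [12,27): 15 bp
  [27,35): 8 bp
  [35,46): 11 bp
  [46,53): 7 bp
  [53,69): 16 bp
  [69,74): 5 bp
  [74,80): 6 bp
  [80,89): 9 bp
  [89,100): 11 bp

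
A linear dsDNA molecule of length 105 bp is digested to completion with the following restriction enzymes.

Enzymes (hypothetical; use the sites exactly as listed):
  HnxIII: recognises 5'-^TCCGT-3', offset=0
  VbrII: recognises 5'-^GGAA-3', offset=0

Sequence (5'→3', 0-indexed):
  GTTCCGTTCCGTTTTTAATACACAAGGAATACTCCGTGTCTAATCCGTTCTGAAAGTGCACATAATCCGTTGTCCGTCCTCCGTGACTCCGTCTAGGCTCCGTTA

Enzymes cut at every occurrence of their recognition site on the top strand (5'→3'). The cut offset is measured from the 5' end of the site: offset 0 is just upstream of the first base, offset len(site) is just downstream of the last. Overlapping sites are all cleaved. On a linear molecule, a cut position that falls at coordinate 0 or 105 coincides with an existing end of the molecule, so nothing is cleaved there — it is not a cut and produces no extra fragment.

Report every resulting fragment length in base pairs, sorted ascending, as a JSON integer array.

[2,5,7,7,7,7,8,11,11,18,22]

Site scan:
  HnxIII TCCGT/0: at [2, 7, 32, 43, 65, 72, 79, 87, 98] ⇒ [2, 7, 32, 43, 65, 72, 79, 87, 98]
  VbrII GGAA/0: at [25] ⇒ [25]

All cut coordinates (distinct, sorted): [2, 7, 25, 32, 43, 65, 72, 79, 87, 98]

Fragments:
  [0,2): 2 bp
  [2,7): 5 bp
  [7,25): 18 bp
  [25,32): 7 bp
  [32,43): 11 bp
  [43,65): 22 bp
  [65,72): 7 bp
  [72,79): 7 bp
  [79,87): 8 bp
  [87,98): 11 bp
  [98,105): 7 bp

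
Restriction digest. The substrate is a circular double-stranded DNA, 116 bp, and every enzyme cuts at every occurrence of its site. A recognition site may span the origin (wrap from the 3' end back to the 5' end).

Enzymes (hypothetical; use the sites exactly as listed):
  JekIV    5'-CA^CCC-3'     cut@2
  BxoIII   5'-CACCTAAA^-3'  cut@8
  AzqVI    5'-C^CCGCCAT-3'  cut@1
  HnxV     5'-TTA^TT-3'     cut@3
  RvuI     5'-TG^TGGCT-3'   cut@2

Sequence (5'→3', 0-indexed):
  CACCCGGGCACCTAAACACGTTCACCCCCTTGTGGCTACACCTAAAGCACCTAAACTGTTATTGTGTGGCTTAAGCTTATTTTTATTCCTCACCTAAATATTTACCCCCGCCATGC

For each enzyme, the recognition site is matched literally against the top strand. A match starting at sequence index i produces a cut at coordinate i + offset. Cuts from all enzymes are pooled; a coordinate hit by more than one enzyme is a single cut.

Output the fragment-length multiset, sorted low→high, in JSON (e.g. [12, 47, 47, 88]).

Per-enzyme occurrences:
  JekIV CACCC/2: at [0, 22] ⇒ [2, 24]
  BxoIII CACCTAAA/8: at [8, 38, 47, 90] ⇒ [16, 46, 55, 98]
  AzqVI CCCGCCAT/1: at [106] ⇒ [107]
  HnxV TTATT/3: at [58, 76, 82] ⇒ [61, 79, 85]
  RvuI TGTGGCT/2: at [30, 64] ⇒ [32, 66]

Pooled cuts: [2, 16, 24, 32, 46, 55, 61, 66, 79, 85, 98, 107]

Fragments:
  2→16: 14 bp
  16→24: 8 bp
  24→32: 8 bp
  32→46: 14 bp
  46→55: 9 bp
  55→61: 6 bp
  61→66: 5 bp
  66→79: 13 bp
  79→85: 6 bp
  85→98: 13 bp
  98→107: 9 bp
  107→2 (wrap): 116-107+2 = 11 bp

[5,6,6,8,8,9,9,11,13,13,14,14]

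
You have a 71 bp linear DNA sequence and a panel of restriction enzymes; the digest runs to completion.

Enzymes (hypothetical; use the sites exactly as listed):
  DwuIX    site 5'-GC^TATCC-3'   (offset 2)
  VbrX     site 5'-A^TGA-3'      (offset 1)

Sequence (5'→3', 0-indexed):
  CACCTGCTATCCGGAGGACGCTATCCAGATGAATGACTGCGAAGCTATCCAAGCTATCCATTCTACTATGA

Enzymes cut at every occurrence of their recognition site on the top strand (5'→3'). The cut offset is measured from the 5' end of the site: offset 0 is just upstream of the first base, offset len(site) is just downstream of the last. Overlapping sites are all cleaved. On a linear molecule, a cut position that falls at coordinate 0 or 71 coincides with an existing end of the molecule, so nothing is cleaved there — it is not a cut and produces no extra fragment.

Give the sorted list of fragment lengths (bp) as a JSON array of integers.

[3,4,7,8,9,12,14,14]

Site scan:
  DwuIX (GCTATCC, off=2): starts [5, 19, 43, 52] → cuts [7, 21, 45, 54]
  VbrX (ATGA, off=1): starts [28, 32, 67] → cuts [29, 33, 68]

Pooled cuts: [7, 21, 29, 33, 45, 54, 68]

Fragment lengths:
  [0,7): 7 bp
  [7,21): 14 bp
  [21,29): 8 bp
  [29,33): 4 bp
  [33,45): 12 bp
  [45,54): 9 bp
  [54,68): 14 bp
  [68,71): 3 bp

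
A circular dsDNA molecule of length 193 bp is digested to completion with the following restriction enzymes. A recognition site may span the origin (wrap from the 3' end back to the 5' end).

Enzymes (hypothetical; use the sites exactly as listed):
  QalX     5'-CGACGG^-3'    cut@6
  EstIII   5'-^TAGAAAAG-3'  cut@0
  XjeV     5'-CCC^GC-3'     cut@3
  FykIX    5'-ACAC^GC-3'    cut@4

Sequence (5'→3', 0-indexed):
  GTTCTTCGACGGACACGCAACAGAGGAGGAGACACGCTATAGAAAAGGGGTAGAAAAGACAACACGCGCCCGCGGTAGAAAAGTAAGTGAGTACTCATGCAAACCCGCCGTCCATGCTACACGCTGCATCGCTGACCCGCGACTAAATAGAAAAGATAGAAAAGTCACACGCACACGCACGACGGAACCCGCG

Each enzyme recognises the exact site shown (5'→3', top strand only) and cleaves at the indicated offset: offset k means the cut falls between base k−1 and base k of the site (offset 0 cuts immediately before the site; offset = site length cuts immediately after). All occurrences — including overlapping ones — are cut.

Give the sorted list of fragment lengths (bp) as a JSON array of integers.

Scan for sites:
  QalX CGACGG/6: at [6, 179] ⇒ [12, 185]
  EstIII TAGAAAAG/0: at [39, 50, 75, 147, 156] ⇒ [39, 50, 75, 147, 156]
  XjeV CCCGC/3: at [68, 103, 135, 187] ⇒ [71, 106, 138, 190]
  FykIX ACACGC/4: at [12, 31, 61, 118, 166, 172] ⇒ [16, 35, 65, 122, 170, 176]

All cut coordinates (distinct, sorted): [12, 16, 35, 39, 50, 65, 71, 75, 106, 122, 138, 147, 156, 170, 176, 185, 190]

Fragment lengths:
  12→16: 4 bp
  16→35: 19 bp
  35→39: 4 bp
  39→50: 11 bp
  50→65: 15 bp
  65→71: 6 bp
  71→75: 4 bp
  75→106: 31 bp
  106→122: 16 bp
  122→138: 16 bp
  138→147: 9 bp
  147→156: 9 bp
  156→170: 14 bp
  170→176: 6 bp
  176→185: 9 bp
  185→190: 5 bp
  190→12 (wrap): 193-190+12 = 15 bp

[4,4,4,5,6,6,9,9,9,11,14,15,15,16,16,19,31]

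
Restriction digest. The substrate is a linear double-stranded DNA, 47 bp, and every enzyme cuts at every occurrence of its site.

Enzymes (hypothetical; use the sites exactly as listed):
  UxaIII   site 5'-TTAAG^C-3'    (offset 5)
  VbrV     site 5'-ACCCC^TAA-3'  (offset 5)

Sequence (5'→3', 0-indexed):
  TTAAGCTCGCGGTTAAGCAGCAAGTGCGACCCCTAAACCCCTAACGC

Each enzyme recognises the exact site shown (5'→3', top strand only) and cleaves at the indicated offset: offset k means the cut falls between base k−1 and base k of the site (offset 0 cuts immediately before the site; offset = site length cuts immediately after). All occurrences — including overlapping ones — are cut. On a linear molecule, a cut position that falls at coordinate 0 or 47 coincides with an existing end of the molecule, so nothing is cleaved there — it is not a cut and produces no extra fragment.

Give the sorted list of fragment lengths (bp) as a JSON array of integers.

[5,6,8,12,16]

Per-enzyme occurrences:
  UxaIII TTAAGC/5: at [0, 12] ⇒ [5, 17]
  VbrV ACCCCTAA/5: at [28, 36] ⇒ [33, 41]

All cut coordinates (distinct, sorted): [5, 17, 33, 41]

Fragments:
  [0,5): 5 bp
  [5,17): 12 bp
  [17,33): 16 bp
  [33,41): 8 bp
  [41,47): 6 bp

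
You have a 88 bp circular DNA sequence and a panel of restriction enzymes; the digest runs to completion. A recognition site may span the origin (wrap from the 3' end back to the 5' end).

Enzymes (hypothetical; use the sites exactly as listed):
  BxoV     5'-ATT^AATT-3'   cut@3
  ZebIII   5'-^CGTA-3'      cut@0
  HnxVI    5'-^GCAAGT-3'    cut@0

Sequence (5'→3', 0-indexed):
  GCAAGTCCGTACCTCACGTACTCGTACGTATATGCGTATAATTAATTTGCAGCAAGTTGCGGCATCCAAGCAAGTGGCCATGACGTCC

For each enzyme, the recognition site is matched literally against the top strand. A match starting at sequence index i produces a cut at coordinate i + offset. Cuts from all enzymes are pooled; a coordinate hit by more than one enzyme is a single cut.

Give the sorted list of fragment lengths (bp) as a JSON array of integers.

Per-enzyme occurrences:
  BxoV (ATTAATT, off=3): starts [40] → cuts [43]
  ZebIII (CGTA, off=0): starts [7, 16, 22, 26, 34] → cuts [7, 16, 22, 26, 34]
  HnxVI (GCAAGT, off=0): starts [0, 51, 69] → cuts [0, 51, 69]

Pooled cuts: [0, 7, 16, 22, 26, 34, 43, 51, 69]

Fragment lengths:
  0→7: 7 bp
  7→16: 9 bp
  16→22: 6 bp
  22→26: 4 bp
  26→34: 8 bp
  34→43: 9 bp
  43→51: 8 bp
  51→69: 18 bp
  69→0 (wrap): 88-69+0 = 19 bp

[4,6,7,8,8,9,9,18,19]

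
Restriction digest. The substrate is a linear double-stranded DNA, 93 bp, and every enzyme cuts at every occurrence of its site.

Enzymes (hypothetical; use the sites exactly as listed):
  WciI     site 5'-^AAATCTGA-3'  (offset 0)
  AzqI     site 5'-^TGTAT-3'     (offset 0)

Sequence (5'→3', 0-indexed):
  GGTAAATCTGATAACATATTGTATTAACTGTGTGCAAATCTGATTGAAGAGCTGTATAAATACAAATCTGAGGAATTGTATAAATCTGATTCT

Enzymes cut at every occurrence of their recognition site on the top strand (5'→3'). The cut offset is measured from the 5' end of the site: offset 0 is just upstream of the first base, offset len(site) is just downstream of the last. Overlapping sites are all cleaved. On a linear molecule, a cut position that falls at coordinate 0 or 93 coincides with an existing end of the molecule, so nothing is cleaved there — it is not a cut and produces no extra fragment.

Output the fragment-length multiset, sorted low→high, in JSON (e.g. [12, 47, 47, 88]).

Per-enzyme occurrences:
  WciI (AAATCTGA, off=0): starts [3, 35, 63, 81] → cuts [3, 35, 63, 81]
  AzqI (TGTAT, off=0): starts [19, 52, 76] → cuts [19, 52, 76]

All cut coordinates (distinct, sorted): [3, 19, 35, 52, 63, 76, 81]

Fragments:
  [0,3): 3 bp
  [3,19): 16 bp
  [19,35): 16 bp
  [35,52): 17 bp
  [52,63): 11 bp
  [63,76): 13 bp
  [76,81): 5 bp
  [81,93): 12 bp

[3,5,11,12,13,16,16,17]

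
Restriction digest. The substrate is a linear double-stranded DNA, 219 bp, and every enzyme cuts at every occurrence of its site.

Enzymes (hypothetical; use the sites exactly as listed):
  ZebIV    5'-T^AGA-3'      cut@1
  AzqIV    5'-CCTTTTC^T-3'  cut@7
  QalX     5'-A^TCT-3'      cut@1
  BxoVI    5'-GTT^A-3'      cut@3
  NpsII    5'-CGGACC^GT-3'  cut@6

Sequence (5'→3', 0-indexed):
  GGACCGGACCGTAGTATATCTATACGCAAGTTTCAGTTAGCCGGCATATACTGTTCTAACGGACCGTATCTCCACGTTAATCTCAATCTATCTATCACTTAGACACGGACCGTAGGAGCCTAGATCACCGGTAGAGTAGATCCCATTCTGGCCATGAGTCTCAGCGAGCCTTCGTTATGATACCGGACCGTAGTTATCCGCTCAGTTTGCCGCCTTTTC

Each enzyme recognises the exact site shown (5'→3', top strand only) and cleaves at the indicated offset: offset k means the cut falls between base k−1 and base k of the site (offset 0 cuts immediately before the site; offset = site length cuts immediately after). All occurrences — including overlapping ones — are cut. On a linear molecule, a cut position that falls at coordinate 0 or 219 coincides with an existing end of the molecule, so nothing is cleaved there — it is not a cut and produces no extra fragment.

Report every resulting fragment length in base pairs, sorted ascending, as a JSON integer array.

[2,3,4,5,6,6,8,10,10,10,10,11,11,13,20,24,27,39]

Per-enzyme occurrences:
  ZebIV TAGA/1: at [99, 120, 131, 136] ⇒ [100, 121, 132, 137]
  AzqIV (CCTTTTCT, off=7): no sites
  QalX ATCT/1: at [17, 67, 79, 85, 89] ⇒ [18, 68, 80, 86, 90]
  BxoVI GTTA/3: at [35, 75, 173, 192] ⇒ [38, 78, 176, 195]
  NpsII CGGACCGT/6: at [4, 59, 105, 183] ⇒ [10, 65, 111, 189]

Pooled cuts: [10, 18, 38, 65, 68, 78, 80, 86, 90, 100, 111, 121, 132, 137, 176, 189, 195]

Fragment lengths:
  [0,10): 10 bp
  [10,18): 8 bp
  [18,38): 20 bp
  [38,65): 27 bp
  [65,68): 3 bp
  [68,78): 10 bp
  [78,80): 2 bp
  [80,86): 6 bp
  [86,90): 4 bp
  [90,100): 10 bp
  [100,111): 11 bp
  [111,121): 10 bp
  [121,132): 11 bp
  [132,137): 5 bp
  [137,176): 39 bp
  [176,189): 13 bp
  [189,195): 6 bp
  [195,219): 24 bp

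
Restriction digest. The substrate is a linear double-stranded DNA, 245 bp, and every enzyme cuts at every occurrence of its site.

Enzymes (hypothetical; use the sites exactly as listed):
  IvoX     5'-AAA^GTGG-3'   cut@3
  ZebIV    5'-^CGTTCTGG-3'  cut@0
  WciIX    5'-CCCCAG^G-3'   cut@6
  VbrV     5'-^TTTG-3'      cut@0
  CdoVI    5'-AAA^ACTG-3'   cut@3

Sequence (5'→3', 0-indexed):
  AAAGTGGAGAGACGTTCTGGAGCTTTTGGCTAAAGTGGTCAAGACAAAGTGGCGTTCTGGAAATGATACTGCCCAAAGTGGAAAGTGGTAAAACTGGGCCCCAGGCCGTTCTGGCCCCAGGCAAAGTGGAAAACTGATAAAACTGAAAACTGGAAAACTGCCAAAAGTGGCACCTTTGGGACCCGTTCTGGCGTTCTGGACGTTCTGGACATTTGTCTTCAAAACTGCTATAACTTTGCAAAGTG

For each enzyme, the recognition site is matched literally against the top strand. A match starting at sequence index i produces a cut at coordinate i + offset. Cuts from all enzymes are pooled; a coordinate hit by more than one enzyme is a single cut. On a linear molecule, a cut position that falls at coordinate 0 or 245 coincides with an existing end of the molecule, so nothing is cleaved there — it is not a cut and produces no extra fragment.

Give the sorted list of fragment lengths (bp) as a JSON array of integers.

[2,3,4,5,7,7,7,8,8,8,8,9,9,9,9,10,10,11,11,11,12,12,12,14,14,25]

Per-enzyme occurrences:
  IvoX (AAAGTGG, off=3): starts [0, 31, 45, 74, 81, 122, 163] → cuts [3, 34, 48, 77, 84, 125, 166]
  ZebIV (CGTTCTGG, off=0): starts [12, 52, 106, 183, 191, 200] → cuts [12, 52, 106, 183, 191, 200]
  WciIX (CCCCAGG, off=6): starts [98, 114] → cuts [104, 120]
  VbrV (TTTG, off=0): starts [24, 174, 211, 234] → cuts [24, 174, 211, 234]
  CdoVI (AAAACTG, off=3): starts [89, 129, 138, 145, 153, 220] → cuts [92, 132, 141, 148, 156, 223]

Pooled cuts: [3, 12, 24, 34, 48, 52, 77, 84, 92, 104, 106, 120, 125, 132, 141, 148, 156, 166, 174, 183, 191, 200, 211, 223, 234]

Fragments:
  [0,3): 3 bp
  [3,12): 9 bp
  [12,24): 12 bp
  [24,34): 10 bp
  [34,48): 14 bp
  [48,52): 4 bp
  [52,77): 25 bp
  [77,84): 7 bp
  [84,92): 8 bp
  [92,104): 12 bp
  [104,106): 2 bp
  [106,120): 14 bp
  [120,125): 5 bp
  [125,132): 7 bp
  [132,141): 9 bp
  [141,148): 7 bp
  [148,156): 8 bp
  [156,166): 10 bp
  [166,174): 8 bp
  [174,183): 9 bp
  [183,191): 8 bp
  [191,200): 9 bp
  [200,211): 11 bp
  [211,223): 12 bp
  [223,234): 11 bp
  [234,245): 11 bp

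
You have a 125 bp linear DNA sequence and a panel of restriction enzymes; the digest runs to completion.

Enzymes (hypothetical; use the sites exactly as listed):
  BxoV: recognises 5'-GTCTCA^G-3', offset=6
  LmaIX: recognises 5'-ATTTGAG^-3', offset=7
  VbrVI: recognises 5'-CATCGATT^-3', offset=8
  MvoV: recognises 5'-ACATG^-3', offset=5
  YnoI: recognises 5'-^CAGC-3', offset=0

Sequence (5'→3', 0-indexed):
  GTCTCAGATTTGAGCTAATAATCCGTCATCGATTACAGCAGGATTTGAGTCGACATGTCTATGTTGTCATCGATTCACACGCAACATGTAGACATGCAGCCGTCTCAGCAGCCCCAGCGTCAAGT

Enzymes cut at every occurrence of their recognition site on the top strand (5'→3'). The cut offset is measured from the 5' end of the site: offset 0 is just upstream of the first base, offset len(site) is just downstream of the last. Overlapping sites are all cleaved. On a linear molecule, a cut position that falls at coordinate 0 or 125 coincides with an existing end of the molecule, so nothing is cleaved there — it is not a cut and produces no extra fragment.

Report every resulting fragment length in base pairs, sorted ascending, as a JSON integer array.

Site scan:
  BxoV (GTCTCAG, off=6): starts [0, 101] → cuts [6, 107]
  LmaIX (ATTTGAG, off=7): starts [7, 42] → cuts [14, 49]
  VbrVI (CATCGATT, off=8): starts [26, 67] → cuts [34, 75]
  MvoV (ACATG, off=5): starts [52, 83, 91] → cuts [57, 88, 96]
  YnoI (CAGC, off=0): starts [35, 96, 105, 108, 114] → cuts [35, 96, 105, 108, 114]

All cut coordinates (distinct, sorted): [6, 14, 34, 35, 49, 57, 75, 88, 96, 105, 107, 108, 114]

Fragments:
  [0,6): 6 bp
  [6,14): 8 bp
  [14,34): 20 bp
  [34,35): 1 bp
  [35,49): 14 bp
  [49,57): 8 bp
  [57,75): 18 bp
  [75,88): 13 bp
  [88,96): 8 bp
  [96,105): 9 bp
  [105,107): 2 bp
  [107,108): 1 bp
  [108,114): 6 bp
  [114,125): 11 bp

[1,1,2,6,6,8,8,8,9,11,13,14,18,20]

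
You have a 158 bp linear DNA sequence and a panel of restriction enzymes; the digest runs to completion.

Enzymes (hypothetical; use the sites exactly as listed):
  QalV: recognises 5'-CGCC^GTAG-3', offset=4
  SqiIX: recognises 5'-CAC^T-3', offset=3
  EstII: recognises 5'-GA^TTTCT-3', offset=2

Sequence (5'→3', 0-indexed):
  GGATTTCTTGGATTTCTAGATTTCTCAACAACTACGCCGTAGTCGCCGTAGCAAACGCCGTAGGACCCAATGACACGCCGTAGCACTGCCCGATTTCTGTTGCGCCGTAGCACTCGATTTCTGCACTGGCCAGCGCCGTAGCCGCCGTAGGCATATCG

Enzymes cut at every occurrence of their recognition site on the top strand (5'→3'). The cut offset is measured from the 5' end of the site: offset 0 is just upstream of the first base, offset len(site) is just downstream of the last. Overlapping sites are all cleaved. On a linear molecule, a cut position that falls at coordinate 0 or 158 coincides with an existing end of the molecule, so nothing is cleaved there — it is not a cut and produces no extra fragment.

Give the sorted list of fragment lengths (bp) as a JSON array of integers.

[3,4,7,7,7,8,9,9,9,9,11,12,12,13,18,20]

Site scan:
  QalV CGCCGTAG/4: at [34, 43, 55, 75, 102, 133, 142] ⇒ [38, 47, 59, 79, 106, 137, 146]
  SqiIX CACT/3: at [83, 110, 123] ⇒ [86, 113, 126]
  EstII GATTTCT/2: at [1, 10, 18, 91, 115] ⇒ [3, 12, 20, 93, 117]

All cut coordinates (distinct, sorted): [3, 12, 20, 38, 47, 59, 79, 86, 93, 106, 113, 117, 126, 137, 146]

Fragments:
  [0,3): 3 bp
  [3,12): 9 bp
  [12,20): 8 bp
  [20,38): 18 bp
  [38,47): 9 bp
  [47,59): 12 bp
  [59,79): 20 bp
  [79,86): 7 bp
  [86,93): 7 bp
  [93,106): 13 bp
  [106,113): 7 bp
  [113,117): 4 bp
  [117,126): 9 bp
  [126,137): 11 bp
  [137,146): 9 bp
  [146,158): 12 bp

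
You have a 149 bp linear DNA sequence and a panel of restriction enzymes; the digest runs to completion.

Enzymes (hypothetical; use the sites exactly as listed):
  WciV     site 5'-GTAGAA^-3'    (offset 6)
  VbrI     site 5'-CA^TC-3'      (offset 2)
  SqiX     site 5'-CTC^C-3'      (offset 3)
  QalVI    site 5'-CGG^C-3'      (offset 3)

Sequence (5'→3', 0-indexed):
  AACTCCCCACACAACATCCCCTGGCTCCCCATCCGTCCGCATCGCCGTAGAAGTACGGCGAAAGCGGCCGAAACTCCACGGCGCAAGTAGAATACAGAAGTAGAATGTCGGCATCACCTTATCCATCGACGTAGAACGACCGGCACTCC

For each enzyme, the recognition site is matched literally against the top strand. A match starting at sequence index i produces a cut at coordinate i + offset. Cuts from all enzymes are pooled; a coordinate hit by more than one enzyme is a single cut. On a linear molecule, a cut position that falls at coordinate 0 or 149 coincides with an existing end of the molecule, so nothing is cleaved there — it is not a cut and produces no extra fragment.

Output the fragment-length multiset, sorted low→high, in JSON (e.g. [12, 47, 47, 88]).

Site scan:
  WciV GTAGAA/6: at [46, 86, 99, 130] ⇒ [52, 92, 105, 136]
  VbrI CATC/2: at [14, 29, 39, 111, 123] ⇒ [16, 31, 41, 113, 125]
  SqiX CTCC/3: at [2, 24, 73, 145] ⇒ [5, 27, 76, 148]
  QalVI CGGC/3: at [55, 64, 78, 108, 140] ⇒ [58, 67, 81, 111, 143]

All cut coordinates (distinct, sorted): [5, 16, 27, 31, 41, 52, 58, 67, 76, 81, 92, 105, 111, 113, 125, 136, 143, 148]

Fragments:
  [0,5): 5 bp
  [5,16): 11 bp
  [16,27): 11 bp
  [27,31): 4 bp
  [31,41): 10 bp
  [41,52): 11 bp
  [52,58): 6 bp
  [58,67): 9 bp
  [67,76): 9 bp
  [76,81): 5 bp
  [81,92): 11 bp
  [92,105): 13 bp
  [105,111): 6 bp
  [111,113): 2 bp
  [113,125): 12 bp
  [125,136): 11 bp
  [136,143): 7 bp
  [143,148): 5 bp
  [148,149): 1 bp

[1,2,4,5,5,5,6,6,7,9,9,10,11,11,11,11,11,12,13]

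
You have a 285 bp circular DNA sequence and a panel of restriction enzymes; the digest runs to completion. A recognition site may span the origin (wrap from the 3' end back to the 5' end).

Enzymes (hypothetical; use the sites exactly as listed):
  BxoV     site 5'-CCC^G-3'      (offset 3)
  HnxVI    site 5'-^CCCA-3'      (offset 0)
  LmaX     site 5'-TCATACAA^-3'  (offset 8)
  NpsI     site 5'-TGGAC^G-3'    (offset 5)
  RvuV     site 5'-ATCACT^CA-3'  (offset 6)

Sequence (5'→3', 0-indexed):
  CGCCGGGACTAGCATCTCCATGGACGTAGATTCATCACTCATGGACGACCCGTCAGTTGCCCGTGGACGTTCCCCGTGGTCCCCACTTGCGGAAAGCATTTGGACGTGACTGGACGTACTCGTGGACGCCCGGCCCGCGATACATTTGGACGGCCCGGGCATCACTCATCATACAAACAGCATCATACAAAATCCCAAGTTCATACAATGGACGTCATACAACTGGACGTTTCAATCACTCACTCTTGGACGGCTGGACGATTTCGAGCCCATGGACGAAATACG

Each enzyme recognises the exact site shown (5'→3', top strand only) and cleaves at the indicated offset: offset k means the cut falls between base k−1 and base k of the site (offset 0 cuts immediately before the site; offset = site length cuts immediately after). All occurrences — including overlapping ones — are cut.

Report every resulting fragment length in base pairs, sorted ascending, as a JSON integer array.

[3,4,5,5,5,5,6,6,6,7,7,8,9,9,9,10,10,10,11,11,12,12,14,14,15,15,24,33]

Scan for sites:
  BxoV (CCCG, off=3): starts [48, 59, 72, 128, 133, 153] → cuts [51, 62, 75, 131, 136, 156]
  HnxVI (CCCA, off=0): starts [81, 193, 268] → cuts [81, 193, 268]
  LmaX (TCATACAA, off=8): starts [168, 182, 200, 214] → cuts [176, 190, 208, 222]
  NpsI (TGGACG, off=5): starts [20, 41, 63, 100, 110, 122, 146, 208, 223, 246, 254, 272] → cuts [25, 46, 68, 105, 115, 127, 151, 213, 228, 251, 259, 277]
  RvuV (ATCACTCA, off=6): starts [33, 160, 234] → cuts [39, 166, 240]

All cut coordinates (distinct, sorted): [25, 39, 46, 51, 62, 68, 75, 81, 105, 115, 127, 131, 136, 151, 156, 166, 176, 190, 193, 208, 213, 222, 228, 240, 251, 259, 268, 277]

Fragments:
  25→39: 14 bp
  39→46: 7 bp
  46→51: 5 bp
  51→62: 11 bp
  62→68: 6 bp
  68→75: 7 bp
  75→81: 6 bp
  81→105: 24 bp
  105→115: 10 bp
  115→127: 12 bp
  127→131: 4 bp
  131→136: 5 bp
  136→151: 15 bp
  151→156: 5 bp
  156→166: 10 bp
  166→176: 10 bp
  176→190: 14 bp
  190→193: 3 bp
  193→208: 15 bp
  208→213: 5 bp
  213→222: 9 bp
  222→228: 6 bp
  228→240: 12 bp
  240→251: 11 bp
  251→259: 8 bp
  259→268: 9 bp
  268→277: 9 bp
  277→25 (wrap): 285-277+25 = 33 bp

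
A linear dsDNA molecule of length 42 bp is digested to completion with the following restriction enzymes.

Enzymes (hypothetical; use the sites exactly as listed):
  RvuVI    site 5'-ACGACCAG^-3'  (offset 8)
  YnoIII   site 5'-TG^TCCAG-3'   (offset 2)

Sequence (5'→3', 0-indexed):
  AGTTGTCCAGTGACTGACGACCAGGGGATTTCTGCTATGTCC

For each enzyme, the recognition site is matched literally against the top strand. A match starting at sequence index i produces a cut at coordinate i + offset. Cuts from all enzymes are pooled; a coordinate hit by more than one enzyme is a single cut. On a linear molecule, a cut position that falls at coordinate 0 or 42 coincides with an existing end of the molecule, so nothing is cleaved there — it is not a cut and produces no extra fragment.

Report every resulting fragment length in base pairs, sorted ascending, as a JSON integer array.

Site scan:
  RvuVI (ACGACCAG, off=8): starts [16] → cuts [24]
  YnoIII (TGTCCAG, off=2): starts [3] → cuts [5]

All cut coordinates (distinct, sorted): [5, 24]

Fragment lengths:
  [0,5): 5 bp
  [5,24): 19 bp
  [24,42): 18 bp

[5,18,19]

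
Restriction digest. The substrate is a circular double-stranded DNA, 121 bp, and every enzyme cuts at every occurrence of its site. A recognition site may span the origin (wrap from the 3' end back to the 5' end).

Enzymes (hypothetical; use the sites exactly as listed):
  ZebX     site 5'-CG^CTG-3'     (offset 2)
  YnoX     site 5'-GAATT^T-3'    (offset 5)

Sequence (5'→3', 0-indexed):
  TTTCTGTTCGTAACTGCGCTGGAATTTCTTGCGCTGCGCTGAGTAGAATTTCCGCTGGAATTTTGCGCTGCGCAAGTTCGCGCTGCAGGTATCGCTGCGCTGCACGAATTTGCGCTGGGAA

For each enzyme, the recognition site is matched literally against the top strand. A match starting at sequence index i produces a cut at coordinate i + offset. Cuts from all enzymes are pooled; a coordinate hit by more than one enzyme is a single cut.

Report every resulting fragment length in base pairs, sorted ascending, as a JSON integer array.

[4,4,5,5,5,7,8,8,9,11,12,12,15,16]

Per-enzyme occurrences:
  ZebX CGCTG/2: at [16, 31, 36, 52, 65, 80, 92, 97, 112] ⇒ [18, 33, 38, 54, 67, 82, 94, 99, 114]
  YnoX GAATTT/5: at [21, 45, 57, 105, 118] ⇒ [2, 26, 50, 62, 110]

Pooled cuts: [2, 18, 26, 33, 38, 50, 54, 62, 67, 82, 94, 99, 110, 114]

Fragments:
  2→18: 16 bp
  18→26: 8 bp
  26→33: 7 bp
  33→38: 5 bp
  38→50: 12 bp
  50→54: 4 bp
  54→62: 8 bp
  62→67: 5 bp
  67→82: 15 bp
  82→94: 12 bp
  94→99: 5 bp
  99→110: 11 bp
  110→114: 4 bp
  114→2 (wrap): 121-114+2 = 9 bp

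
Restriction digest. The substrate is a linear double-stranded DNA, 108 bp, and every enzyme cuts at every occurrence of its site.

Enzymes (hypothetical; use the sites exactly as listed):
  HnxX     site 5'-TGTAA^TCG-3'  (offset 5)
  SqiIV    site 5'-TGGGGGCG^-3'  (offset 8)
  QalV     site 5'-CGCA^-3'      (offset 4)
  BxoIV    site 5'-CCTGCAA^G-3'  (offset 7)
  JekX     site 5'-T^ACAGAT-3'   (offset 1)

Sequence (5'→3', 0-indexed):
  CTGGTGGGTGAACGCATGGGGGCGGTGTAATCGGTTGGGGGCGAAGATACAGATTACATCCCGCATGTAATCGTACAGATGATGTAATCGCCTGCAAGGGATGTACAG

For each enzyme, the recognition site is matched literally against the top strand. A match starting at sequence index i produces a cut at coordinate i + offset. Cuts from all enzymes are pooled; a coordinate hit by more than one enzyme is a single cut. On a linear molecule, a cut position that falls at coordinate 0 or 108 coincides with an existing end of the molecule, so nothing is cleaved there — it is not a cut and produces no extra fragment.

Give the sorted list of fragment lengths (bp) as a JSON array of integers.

Site scan:
  HnxX TGTAATCG/5: at [25, 65, 82] ⇒ [30, 70, 87]
  SqiIV TGGGGGCG/8: at [16, 35] ⇒ [24, 43]
  QalV CGCA/4: at [12, 61] ⇒ [16, 65]
  BxoIV CCTGCAAG/7: at [90] ⇒ [97]
  JekX TACAGAT/1: at [47, 73] ⇒ [48, 74]

All cut coordinates (distinct, sorted): [16, 24, 30, 43, 48, 65, 70, 74, 87, 97]

Fragment lengths:
  [0,16): 16 bp
  [16,24): 8 bp
  [24,30): 6 bp
  [30,43): 13 bp
  [43,48): 5 bp
  [48,65): 17 bp
  [65,70): 5 bp
  [70,74): 4 bp
  [74,87): 13 bp
  [87,97): 10 bp
  [97,108): 11 bp

[4,5,5,6,8,10,11,13,13,16,17]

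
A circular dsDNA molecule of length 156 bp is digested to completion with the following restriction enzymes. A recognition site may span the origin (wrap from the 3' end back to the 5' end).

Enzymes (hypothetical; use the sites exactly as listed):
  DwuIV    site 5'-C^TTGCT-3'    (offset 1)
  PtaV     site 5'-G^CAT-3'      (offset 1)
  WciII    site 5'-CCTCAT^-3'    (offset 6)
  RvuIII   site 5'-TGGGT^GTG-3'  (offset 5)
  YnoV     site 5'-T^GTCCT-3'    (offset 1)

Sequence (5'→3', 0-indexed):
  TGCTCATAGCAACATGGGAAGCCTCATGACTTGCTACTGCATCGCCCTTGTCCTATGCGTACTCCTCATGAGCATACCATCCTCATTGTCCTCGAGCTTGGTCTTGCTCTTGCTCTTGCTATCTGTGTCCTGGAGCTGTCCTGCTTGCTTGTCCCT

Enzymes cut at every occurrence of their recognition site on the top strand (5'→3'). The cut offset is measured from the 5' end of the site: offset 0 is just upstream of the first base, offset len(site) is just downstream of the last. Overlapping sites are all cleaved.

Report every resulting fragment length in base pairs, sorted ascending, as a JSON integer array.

Per-enzyme occurrences:
  DwuIV (CTTGCT, off=1): starts [29, 102, 108, 114, 143, 154] → cuts [30, 103, 109, 115, 144, 155]
  PtaV (GCAT, off=1): starts [38, 71] → cuts [39, 72]
  WciII (CCTCAT, off=6): starts [21, 63, 80] → cuts [27, 69, 86]
  RvuIII (TGGGTGTG, off=5): no sites
  YnoV (TGTCCT, off=1): starts [48, 86, 125, 136] → cuts [49, 87, 126, 137]

Pooled cuts: [27, 30, 39, 49, 69, 72, 86, 87, 103, 109, 115, 126, 137, 144, 155]

Fragment lengths:
  27→30: 3 bp
  30→39: 9 bp
  39→49: 10 bp
  49→69: 20 bp
  69→72: 3 bp
  72→86: 14 bp
  86→87: 1 bp
  87→103: 16 bp
  103→109: 6 bp
  109→115: 6 bp
  115→126: 11 bp
  126→137: 11 bp
  137→144: 7 bp
  144→155: 11 bp
  155→27 (wrap): 156-155+27 = 28 bp

[1,3,3,6,6,7,9,10,11,11,11,14,16,20,28]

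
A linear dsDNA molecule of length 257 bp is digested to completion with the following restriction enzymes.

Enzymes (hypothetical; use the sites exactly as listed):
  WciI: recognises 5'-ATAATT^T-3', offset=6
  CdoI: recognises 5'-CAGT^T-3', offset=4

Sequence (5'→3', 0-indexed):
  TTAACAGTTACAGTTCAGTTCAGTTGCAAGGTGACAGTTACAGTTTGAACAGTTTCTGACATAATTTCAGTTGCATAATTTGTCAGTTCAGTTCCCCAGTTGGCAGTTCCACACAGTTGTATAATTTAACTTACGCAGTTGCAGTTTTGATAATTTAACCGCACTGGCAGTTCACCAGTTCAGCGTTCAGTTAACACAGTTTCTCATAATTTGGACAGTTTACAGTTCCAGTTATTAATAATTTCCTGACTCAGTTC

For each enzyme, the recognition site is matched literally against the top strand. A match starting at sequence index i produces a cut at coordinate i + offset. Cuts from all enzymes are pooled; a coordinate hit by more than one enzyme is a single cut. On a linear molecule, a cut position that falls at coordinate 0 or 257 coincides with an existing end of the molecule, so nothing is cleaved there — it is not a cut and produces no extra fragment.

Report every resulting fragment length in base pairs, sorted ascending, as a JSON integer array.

[2,5,5,5,5,6,6,6,6,7,7,7,8,8,8,8,9,9,9,9,10,10,11,11,12,12,13,13,14,16]

Scan for sites:
  WciI ATAATTT/6: at [60, 74, 120, 149, 205, 237] ⇒ [66, 80, 126, 155, 211, 243]
  CdoI CAGTT/4: at [4, 10, 15, 20, 34, 40, 49, 67, 83, 88, 96, 103, 113, 135, 141, 167, 175, 187, 196, 215, 222, 228, 251] ⇒ [8, 14, 19, 24, 38, 44, 53, 71, 87, 92, 100, 107, 117, 139, 145, 171, 179, 191, 200, 219, 226, 232, 255]

All cut coordinates (distinct, sorted): [8, 14, 19, 24, 38, 44, 53, 66, 71, 80, 87, 92, 100, 107, 117, 126, 139, 145, 155, 171, 179, 191, 200, 211, 219, 226, 232, 243, 255]

Fragments:
  [0,8): 8 bp
  [8,14): 6 bp
  [14,19): 5 bp
  [19,24): 5 bp
  [24,38): 14 bp
  [38,44): 6 bp
  [44,53): 9 bp
  [53,66): 13 bp
  [66,71): 5 bp
  [71,80): 9 bp
  [80,87): 7 bp
  [87,92): 5 bp
  [92,100): 8 bp
  [100,107): 7 bp
  [107,117): 10 bp
  [117,126): 9 bp
  [126,139): 13 bp
  [139,145): 6 bp
  [145,155): 10 bp
  [155,171): 16 bp
  [171,179): 8 bp
  [179,191): 12 bp
  [191,200): 9 bp
  [200,211): 11 bp
  [211,219): 8 bp
  [219,226): 7 bp
  [226,232): 6 bp
  [232,243): 11 bp
  [243,255): 12 bp
  [255,257): 2 bp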